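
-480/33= -160/11 =-14.55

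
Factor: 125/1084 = 2^( - 2 )*5^3 * 271^( - 1 )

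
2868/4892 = 717/1223  =  0.59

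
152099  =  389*391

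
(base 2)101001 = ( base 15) 2B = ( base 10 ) 41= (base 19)23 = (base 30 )1b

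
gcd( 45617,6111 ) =1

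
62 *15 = 930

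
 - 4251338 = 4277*( - 994 ) 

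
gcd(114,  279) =3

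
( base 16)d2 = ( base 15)E0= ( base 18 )BC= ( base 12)156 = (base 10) 210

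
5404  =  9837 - 4433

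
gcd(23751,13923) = 819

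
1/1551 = 1/1551 = 0.00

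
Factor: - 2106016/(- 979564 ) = 2^3*11^1*19^(  -  1) * 31^1*193^1*12889^( - 1 ) = 526504/244891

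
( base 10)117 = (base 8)165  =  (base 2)1110101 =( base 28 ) 45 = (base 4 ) 1311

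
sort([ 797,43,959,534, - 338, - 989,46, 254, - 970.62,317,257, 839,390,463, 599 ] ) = [ - 989, - 970.62,-338, 43,46,254, 257,317,390, 463,534,  599,  797,839,959 ]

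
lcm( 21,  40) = 840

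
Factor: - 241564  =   -2^2*131^1 *461^1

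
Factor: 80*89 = 2^4*5^1*89^1 = 7120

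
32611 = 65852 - 33241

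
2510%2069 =441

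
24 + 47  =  71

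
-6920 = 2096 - 9016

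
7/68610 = 7/68610 = 0.00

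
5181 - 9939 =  - 4758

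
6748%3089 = 570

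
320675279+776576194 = 1097251473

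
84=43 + 41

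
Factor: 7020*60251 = 422962020 = 2^2*3^3*5^1*13^1 * 60251^1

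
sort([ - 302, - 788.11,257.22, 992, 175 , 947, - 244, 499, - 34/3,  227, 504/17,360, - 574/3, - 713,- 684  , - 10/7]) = [ - 788.11, - 713,  -  684 , - 302, -244, - 574/3,  -  34/3,-10/7,504/17,175, 227, 257.22, 360, 499,947,992] 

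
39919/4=9979 + 3/4 =9979.75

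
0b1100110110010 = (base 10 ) 6578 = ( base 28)8AQ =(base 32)6DI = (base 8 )14662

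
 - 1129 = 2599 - 3728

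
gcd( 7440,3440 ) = 80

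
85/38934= 85/38934 = 0.00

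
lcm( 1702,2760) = 102120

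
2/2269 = 2/2269 = 0.00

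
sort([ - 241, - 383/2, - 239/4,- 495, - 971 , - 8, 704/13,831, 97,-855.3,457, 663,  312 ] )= [ - 971,-855.3, - 495, - 241,-383/2, - 239/4, - 8,704/13,97,312,457,663,831 ] 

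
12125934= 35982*337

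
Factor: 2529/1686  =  3/2 = 2^( - 1)*3^1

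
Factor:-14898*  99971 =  -1489367958 = -2^1*3^1 * 13^1*191^1*99971^1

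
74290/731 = 101 + 27/43 =101.63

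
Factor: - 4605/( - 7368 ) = 5/8 =2^( - 3 )*5^1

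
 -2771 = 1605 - 4376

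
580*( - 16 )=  - 9280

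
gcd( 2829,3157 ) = 41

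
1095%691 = 404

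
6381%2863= 655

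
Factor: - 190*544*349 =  - 2^6 *5^1*17^1*19^1*  349^1 = -36072640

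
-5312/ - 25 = 5312/25 = 212.48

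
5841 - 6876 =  - 1035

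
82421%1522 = 233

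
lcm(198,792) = 792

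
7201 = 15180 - 7979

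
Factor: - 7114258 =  - 2^1 * 3557129^1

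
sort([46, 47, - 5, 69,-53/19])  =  [ - 5,-53/19,46,  47, 69 ] 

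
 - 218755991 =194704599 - 413460590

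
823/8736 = 823/8736 = 0.09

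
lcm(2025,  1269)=95175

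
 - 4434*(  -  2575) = 11417550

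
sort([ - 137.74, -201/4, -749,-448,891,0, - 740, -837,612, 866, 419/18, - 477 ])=[ - 837, - 749,  -  740, - 477, - 448,-137.74, - 201/4,0, 419/18,612, 866, 891]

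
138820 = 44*3155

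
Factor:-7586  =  -2^1*3793^1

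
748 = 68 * 11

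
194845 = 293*665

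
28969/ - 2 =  - 28969/2 = - 14484.50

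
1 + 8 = 9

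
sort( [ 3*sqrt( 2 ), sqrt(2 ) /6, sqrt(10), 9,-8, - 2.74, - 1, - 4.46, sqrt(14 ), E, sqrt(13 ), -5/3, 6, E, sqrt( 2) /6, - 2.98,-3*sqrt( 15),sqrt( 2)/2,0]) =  [ - 3*sqrt ( 15)  , - 8,-4.46,-2.98, - 2.74,  -  5/3, - 1, 0,  sqrt( 2) /6,sqrt(2)/6 , sqrt( 2 )/2,E, E,  sqrt(10),sqrt (13), sqrt(14),3*sqrt( 2 ), 6,9]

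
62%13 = 10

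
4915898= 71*69238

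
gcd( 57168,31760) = 6352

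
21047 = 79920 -58873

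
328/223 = 328/223 = 1.47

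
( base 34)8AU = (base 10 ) 9618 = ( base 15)2CB3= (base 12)5696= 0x2592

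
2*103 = 206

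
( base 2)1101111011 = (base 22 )1ib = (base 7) 2412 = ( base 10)891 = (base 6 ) 4043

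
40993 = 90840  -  49847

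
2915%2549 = 366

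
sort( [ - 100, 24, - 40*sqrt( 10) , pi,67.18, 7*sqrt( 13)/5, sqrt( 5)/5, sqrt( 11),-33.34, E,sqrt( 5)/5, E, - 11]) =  [ - 40*sqrt (10),  -  100, - 33.34 ,-11,sqrt( 5) /5, sqrt( 5) /5,E, E,pi , sqrt(11), 7*sqrt( 13)/5,24, 67.18]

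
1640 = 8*205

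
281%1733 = 281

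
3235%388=131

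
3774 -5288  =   - 1514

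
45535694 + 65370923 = 110906617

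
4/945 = 4/945=0.00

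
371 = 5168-4797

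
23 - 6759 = -6736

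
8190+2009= 10199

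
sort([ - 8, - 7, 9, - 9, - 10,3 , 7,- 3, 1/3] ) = [ - 10, - 9,- 8,-7, - 3,  1/3, 3,  7, 9 ] 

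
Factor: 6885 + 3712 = 10597^1 = 10597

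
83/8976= 83/8976 = 0.01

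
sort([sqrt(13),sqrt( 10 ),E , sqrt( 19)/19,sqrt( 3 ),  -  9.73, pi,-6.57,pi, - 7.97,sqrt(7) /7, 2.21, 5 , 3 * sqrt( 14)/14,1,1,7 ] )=[ - 9.73, - 7.97, - 6.57, sqrt(19) /19,sqrt( 7 )/7,  3*sqrt( 14) /14 , 1,1,sqrt(3), 2.21, E,pi, pi, sqrt(10 ), sqrt ( 13),5,7] 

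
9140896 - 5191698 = 3949198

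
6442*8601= 55407642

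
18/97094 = 9/48547 = 0.00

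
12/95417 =12/95417 = 0.00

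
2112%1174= 938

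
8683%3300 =2083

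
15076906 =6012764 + 9064142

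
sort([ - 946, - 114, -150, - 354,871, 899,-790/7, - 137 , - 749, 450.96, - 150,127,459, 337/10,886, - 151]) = [ - 946, - 749 , - 354, - 151, - 150, - 150, - 137,- 114, - 790/7,337/10,127,  450.96,459 , 871,886, 899 ]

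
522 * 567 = 295974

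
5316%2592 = 132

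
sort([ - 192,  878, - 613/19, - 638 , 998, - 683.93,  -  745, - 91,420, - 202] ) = [ - 745,-683.93, - 638, - 202,-192 , - 91, - 613/19,420,878, 998 ]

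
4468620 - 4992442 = - 523822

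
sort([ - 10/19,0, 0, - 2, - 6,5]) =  [ - 6, - 2, - 10/19  ,  0,0, 5] 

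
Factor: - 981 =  - 3^2 *109^1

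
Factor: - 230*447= -2^1*3^1 *5^1*23^1*149^1 = - 102810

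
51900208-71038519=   -  19138311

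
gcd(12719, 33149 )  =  1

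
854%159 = 59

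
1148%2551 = 1148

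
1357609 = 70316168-68958559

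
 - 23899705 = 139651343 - 163551048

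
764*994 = 759416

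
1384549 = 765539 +619010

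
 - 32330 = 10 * ( - 3233)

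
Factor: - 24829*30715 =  - 762622735 = - 5^1 *7^1*  3547^1*6143^1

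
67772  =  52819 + 14953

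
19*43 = 817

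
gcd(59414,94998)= 2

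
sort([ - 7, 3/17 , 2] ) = [ - 7 , 3/17, 2 ]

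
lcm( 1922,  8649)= 17298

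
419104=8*52388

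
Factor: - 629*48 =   -  30192 =- 2^4*3^1*17^1*37^1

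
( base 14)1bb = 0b101101001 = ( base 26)DN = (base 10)361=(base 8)551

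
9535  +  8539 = 18074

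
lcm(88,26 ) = 1144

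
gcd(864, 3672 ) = 216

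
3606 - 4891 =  - 1285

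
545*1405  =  765725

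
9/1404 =1/156  =  0.01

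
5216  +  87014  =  92230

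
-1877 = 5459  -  7336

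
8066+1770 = 9836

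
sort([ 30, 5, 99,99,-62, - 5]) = [ - 62, - 5, 5,30, 99,99] 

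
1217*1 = 1217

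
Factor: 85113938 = 2^1*7^1*13^1*23^1 * 20333^1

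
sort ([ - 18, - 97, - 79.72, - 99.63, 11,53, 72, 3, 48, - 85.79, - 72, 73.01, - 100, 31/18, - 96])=[ - 100, - 99.63, - 97  , - 96 , - 85.79, - 79.72 , - 72, - 18, 31/18,3, 11,48, 53 , 72,  73.01]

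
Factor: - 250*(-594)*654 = 2^3*3^4*5^3*11^1  *  109^1 = 97119000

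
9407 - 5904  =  3503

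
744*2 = 1488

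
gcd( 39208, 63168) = 8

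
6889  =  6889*1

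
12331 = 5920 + 6411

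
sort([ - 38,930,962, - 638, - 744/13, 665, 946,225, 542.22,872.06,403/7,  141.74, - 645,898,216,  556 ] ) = [ - 645, - 638, - 744/13 ,- 38, 403/7,141.74, 216, 225,542.22, 556, 665,872.06 , 898, 930, 946, 962 ] 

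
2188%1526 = 662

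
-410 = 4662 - 5072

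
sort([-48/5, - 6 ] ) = [ - 48/5, - 6]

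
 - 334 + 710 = 376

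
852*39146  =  33352392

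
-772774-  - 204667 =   -  568107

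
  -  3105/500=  - 621/100 = - 6.21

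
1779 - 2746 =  - 967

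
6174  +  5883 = 12057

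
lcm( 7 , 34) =238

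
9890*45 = 445050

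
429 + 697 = 1126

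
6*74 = 444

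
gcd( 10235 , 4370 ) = 115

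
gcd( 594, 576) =18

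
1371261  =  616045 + 755216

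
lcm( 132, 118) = 7788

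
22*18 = 396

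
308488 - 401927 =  - 93439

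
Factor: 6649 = 61^1*109^1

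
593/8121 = 593/8121= 0.07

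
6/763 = 6/763=0.01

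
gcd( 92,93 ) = 1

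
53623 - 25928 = 27695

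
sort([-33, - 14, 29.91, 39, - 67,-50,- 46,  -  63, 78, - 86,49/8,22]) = [  -  86,-67,-63,  -  50,  -  46, - 33,-14, 49/8, 22,29.91, 39, 78] 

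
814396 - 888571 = - 74175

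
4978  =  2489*2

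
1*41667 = 41667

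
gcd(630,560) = 70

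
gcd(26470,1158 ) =2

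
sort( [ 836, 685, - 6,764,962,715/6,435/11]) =[ - 6,  435/11, 715/6,685,764,836, 962]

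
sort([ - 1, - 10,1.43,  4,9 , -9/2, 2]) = [-10, - 9/2, - 1, 1.43, 2,  4,9]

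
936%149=42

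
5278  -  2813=2465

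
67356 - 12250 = 55106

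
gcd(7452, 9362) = 2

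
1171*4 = 4684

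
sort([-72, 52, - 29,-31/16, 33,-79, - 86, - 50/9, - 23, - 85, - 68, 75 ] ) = [ - 86,- 85, - 79,  -  72,  -  68, - 29, - 23, - 50/9, - 31/16,  33, 52 , 75] 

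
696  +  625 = 1321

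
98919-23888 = 75031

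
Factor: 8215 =5^1 * 31^1*53^1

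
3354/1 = 3354 = 3354.00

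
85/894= 85/894 = 0.10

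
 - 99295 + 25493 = - 73802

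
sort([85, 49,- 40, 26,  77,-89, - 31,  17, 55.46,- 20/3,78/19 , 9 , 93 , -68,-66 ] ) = [ - 89, - 68,-66, - 40,  -  31, - 20/3,78/19, 9 , 17 , 26, 49,55.46, 77, 85, 93]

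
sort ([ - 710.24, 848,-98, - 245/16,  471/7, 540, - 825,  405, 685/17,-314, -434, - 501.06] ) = [  -  825, - 710.24, - 501.06,  -  434, - 314,-98,-245/16, 685/17,  471/7, 405 , 540, 848]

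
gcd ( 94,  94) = 94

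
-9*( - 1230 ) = 11070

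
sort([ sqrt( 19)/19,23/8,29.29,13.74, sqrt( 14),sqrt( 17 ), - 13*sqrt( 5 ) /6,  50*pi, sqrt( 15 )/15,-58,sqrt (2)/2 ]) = [ - 58, - 13*sqrt( 5) /6,sqrt(  19 ) /19, sqrt( 15)/15,sqrt( 2 ) /2,23/8,sqrt( 14 ),sqrt( 17 ), 13.74,  29.29 , 50*pi ]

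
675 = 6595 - 5920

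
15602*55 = 858110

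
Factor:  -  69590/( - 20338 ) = 5^1*6959^1*10169^( - 1) = 34795/10169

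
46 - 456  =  -410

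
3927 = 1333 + 2594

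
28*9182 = 257096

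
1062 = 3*354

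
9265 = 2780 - - 6485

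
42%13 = 3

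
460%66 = 64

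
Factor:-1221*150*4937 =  - 2^1*3^2*5^2  *  11^1 * 37^1*4937^1= - 904211550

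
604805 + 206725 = 811530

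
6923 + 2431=9354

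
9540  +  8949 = 18489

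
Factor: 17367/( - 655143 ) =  - 5789/218381 =- 7^1*827^1*218381^( - 1 )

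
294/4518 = 49/753 = 0.07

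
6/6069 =2/2023 =0.00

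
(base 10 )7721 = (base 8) 17051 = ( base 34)6N3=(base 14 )2B57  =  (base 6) 55425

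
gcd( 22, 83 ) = 1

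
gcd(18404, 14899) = 1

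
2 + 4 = 6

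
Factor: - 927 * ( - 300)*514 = 142943400  =  2^3*3^3*5^2 * 103^1*257^1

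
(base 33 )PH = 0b1101001010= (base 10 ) 842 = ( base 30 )s2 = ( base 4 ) 31022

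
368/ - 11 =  - 368/11=-33.45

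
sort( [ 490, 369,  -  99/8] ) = [ - 99/8,  369,  490]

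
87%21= 3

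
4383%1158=909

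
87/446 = 87/446 = 0.20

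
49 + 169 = 218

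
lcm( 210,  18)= 630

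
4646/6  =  2323/3 = 774.33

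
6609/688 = 6609/688 = 9.61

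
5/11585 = 1/2317 = 0.00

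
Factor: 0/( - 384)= 0 = 0^1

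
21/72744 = 1/3464  =  0.00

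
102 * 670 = 68340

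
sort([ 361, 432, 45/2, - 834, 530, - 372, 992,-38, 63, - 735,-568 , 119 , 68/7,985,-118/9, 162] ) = [ - 834, - 735,- 568,-372, - 38, - 118/9, 68/7,45/2,63, 119, 162, 361,432,530,985, 992]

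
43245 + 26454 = 69699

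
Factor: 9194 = 2^1*4597^1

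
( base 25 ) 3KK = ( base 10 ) 2395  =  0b100101011011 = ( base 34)22F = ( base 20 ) 5JF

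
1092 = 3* 364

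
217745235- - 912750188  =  1130495423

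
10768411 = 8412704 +2355707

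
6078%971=252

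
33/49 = 33/49= 0.67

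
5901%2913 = 75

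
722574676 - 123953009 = 598621667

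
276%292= 276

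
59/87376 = 59/87376 = 0.00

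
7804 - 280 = 7524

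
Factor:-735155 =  - 5^1 *147031^1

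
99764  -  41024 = 58740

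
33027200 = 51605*640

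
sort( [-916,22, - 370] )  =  [ - 916 ,- 370,22]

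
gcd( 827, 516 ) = 1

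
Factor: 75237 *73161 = 5504414157=3^3*11^1*31^1*739^1*809^1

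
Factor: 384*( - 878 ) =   -  337152=- 2^8*3^1*439^1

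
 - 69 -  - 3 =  - 66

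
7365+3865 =11230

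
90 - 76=14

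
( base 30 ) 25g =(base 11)1528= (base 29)29N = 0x7AE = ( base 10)1966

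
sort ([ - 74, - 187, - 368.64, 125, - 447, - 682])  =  [ - 682, - 447, - 368.64,-187,-74,125]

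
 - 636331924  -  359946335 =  - 996278259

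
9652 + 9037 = 18689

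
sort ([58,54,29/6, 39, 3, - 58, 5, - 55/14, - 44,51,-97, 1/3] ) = [-97,  -  58,-44  , - 55/14,  1/3, 3, 29/6, 5, 39, 51, 54, 58 ] 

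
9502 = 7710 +1792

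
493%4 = 1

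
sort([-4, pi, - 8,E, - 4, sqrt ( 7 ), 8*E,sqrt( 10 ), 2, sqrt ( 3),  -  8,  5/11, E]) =[-8,-8, - 4, - 4, 5/11,sqrt( 3),2, sqrt (7), E, E, pi, sqrt( 10 ), 8*E ]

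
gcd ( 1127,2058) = 49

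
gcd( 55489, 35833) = 7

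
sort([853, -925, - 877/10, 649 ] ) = [ - 925  , - 877/10, 649,853]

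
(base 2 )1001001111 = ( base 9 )726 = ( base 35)gv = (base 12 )413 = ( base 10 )591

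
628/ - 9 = - 628/9 =-69.78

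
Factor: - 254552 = - 2^3*47^1*677^1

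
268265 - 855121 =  - 586856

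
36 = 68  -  32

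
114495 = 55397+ 59098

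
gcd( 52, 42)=2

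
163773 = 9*18197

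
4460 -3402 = 1058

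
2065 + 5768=7833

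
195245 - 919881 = - 724636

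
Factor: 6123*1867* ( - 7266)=-83062303506 = - 2^1  *3^2 * 7^1*13^1*157^1*173^1 * 1867^1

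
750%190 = 180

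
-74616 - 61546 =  - 136162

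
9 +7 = 16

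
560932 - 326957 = 233975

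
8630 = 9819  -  1189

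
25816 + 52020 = 77836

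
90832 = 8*11354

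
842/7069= 842/7069 =0.12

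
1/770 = 1/770= 0.00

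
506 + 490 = 996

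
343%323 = 20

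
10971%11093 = 10971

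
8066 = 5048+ 3018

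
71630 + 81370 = 153000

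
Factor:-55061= - 55061^1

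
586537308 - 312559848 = 273977460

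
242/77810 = 121/38905 = 0.00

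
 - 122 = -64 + -58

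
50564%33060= 17504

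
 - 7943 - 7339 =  -15282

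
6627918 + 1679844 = 8307762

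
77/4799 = 77/4799 = 0.02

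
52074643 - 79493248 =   -  27418605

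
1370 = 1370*1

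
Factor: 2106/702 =3 = 3^1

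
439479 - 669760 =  - 230281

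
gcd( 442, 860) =2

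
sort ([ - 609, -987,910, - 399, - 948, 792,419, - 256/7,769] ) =[ - 987,-948,-609, - 399,-256/7,419, 769,  792, 910 ]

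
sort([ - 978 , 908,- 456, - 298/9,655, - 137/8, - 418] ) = [ - 978, - 456 , - 418 , - 298/9, - 137/8,655, 908]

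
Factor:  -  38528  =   - 2^7*7^1*43^1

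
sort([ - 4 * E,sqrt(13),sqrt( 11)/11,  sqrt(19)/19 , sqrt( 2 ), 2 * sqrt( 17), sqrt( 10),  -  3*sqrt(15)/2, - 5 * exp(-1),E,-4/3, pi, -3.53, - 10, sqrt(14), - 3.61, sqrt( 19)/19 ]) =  [ - 4*E, - 10,  -  3*sqrt( 15 ) /2, - 3.61, -3.53, -5*exp(-1 ), - 4/3,sqrt(19)/19,sqrt(19)/19 , sqrt( 11)/11,sqrt( 2), E,  pi, sqrt(10),sqrt ( 13 ),sqrt (14),2*sqrt( 17 ) ] 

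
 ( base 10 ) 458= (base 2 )111001010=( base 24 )j2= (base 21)10H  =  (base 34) dg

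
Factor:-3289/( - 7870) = 2^( - 1) * 5^( - 1)*11^1 * 13^1*23^1*787^( - 1) 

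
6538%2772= 994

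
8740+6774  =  15514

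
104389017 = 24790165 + 79598852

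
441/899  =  441/899 = 0.49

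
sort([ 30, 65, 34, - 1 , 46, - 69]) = [ - 69,-1,  30, 34, 46, 65] 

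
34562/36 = 17281/18 = 960.06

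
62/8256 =31/4128 = 0.01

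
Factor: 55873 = 59^1 * 947^1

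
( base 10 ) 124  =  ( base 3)11121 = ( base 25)4O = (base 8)174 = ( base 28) 4C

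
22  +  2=24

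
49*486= 23814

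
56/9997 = 56/9997 = 0.01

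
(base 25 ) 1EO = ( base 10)999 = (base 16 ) 3e7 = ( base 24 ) 1hf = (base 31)117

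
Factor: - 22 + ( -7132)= - 2^1*7^2*73^1 =- 7154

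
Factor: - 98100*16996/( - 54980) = 2^2*3^2*5^1*7^1*109^1*607^1 * 2749^( - 1) = 83365380/2749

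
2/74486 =1/37243 = 0.00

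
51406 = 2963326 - 2911920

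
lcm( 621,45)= 3105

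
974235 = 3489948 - 2515713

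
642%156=18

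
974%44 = 6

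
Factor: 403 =13^1*31^1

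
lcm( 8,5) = 40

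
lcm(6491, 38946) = 38946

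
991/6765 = 991/6765 = 0.15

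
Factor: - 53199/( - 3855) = 69/5 = 3^1*5^( - 1)*23^1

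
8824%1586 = 894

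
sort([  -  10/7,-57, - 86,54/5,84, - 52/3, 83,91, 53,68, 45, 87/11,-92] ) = [-92 , - 86,-57,-52/3, - 10/7,  87/11,54/5,45,53,68,  83,84, 91 ] 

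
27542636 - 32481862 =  - 4939226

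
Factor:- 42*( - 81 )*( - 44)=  - 2^3*3^5*7^1*11^1  =  - 149688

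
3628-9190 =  - 5562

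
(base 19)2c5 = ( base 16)3BB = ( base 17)353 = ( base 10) 955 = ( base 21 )23A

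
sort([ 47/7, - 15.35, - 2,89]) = [ - 15.35 , - 2,47/7, 89 ] 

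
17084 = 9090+7994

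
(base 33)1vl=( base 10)2133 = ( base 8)4125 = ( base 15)973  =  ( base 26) 341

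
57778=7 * 8254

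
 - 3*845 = - 2535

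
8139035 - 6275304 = 1863731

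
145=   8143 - 7998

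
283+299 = 582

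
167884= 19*8836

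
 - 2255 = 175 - 2430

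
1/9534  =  1/9534 = 0.00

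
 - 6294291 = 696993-6991284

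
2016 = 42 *48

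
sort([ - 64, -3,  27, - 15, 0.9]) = [-64, - 15 ,-3, 0.9 , 27 ]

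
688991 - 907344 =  - 218353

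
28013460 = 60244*465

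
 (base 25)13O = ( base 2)1011010100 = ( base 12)504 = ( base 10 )724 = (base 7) 2053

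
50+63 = 113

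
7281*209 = 1521729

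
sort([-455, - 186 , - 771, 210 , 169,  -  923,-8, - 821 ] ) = [ - 923, - 821,-771,  -  455, - 186, - 8,169, 210 ] 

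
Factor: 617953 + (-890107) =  - 272154 = -2^1*3^1 * 67^1*677^1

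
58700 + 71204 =129904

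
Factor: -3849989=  - 11^1*13^2*19^1*109^1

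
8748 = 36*243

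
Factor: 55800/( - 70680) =-3^1*5^1*19^(-1)= - 15/19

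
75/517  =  75/517 = 0.15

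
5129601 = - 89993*( - 57) 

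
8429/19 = 8429/19 = 443.63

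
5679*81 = 459999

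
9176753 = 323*28411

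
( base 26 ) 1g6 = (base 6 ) 5030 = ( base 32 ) 12A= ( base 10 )1098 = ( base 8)2112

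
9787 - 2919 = 6868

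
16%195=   16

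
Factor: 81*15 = 1215  =  3^5*5^1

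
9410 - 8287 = 1123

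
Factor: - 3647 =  - 7^1*521^1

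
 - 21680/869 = -21680/869=- 24.95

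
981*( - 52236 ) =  - 51243516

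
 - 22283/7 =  - 22283/7 = - 3183.29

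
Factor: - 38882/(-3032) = 19441/1516 = 2^( - 2)*379^(-1 ) * 19441^1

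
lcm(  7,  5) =35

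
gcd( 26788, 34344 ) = 4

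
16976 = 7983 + 8993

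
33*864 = 28512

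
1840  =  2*920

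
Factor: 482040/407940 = 2^1*3^1*103^1*523^( - 1)= 618/523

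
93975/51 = 1842+11/17 = 1842.65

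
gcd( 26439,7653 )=3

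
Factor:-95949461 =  - 163^1 *588647^1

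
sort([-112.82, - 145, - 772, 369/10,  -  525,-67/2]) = [ - 772, - 525, - 145, - 112.82, - 67/2, 369/10]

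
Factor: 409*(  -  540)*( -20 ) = 4417200 = 2^4*3^3*5^2*409^1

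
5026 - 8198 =-3172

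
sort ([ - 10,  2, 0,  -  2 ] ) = [ - 10, - 2, 0, 2]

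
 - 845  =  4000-4845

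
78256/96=4891/6 = 815.17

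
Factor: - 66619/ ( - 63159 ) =3^(  -  1)*7^1 * 31^1*37^(  -  1)*307^1*569^ (- 1)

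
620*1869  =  1158780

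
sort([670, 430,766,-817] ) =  [ - 817, 430,  670,766 ] 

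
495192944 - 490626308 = 4566636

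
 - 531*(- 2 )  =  1062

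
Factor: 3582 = 2^1*  3^2*199^1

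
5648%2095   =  1458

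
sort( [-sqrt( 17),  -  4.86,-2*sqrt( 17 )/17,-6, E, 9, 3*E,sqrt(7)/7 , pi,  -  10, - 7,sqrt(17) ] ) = [ - 10,  -  7,-6,  -  4.86,-sqrt( 17 )  , - 2*sqrt(17)/17,sqrt(7 )/7, E, pi, sqrt ( 17), 3 * E, 9 ] 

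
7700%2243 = 971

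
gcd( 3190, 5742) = 638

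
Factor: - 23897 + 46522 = 22625 = 5^3* 181^1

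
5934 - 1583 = 4351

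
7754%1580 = 1434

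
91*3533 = 321503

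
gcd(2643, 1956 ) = 3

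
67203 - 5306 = 61897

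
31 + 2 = 33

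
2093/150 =2093/150 =13.95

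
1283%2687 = 1283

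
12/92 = 3/23 = 0.13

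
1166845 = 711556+455289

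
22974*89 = 2044686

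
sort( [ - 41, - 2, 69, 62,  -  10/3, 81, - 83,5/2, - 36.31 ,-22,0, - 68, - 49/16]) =[ - 83, - 68, - 41, - 36.31, - 22, - 10/3, -49/16, - 2, 0,5/2, 62, 69,81]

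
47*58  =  2726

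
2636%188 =4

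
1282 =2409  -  1127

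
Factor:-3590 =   -  2^1*5^1*359^1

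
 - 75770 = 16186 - 91956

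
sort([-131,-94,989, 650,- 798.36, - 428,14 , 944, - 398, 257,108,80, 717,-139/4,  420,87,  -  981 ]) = [ - 981,  -  798.36, - 428, - 398, - 131, - 94, -139/4,14, 80,  87,108,257,420,650,717,944, 989 ]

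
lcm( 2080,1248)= 6240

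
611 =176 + 435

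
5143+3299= 8442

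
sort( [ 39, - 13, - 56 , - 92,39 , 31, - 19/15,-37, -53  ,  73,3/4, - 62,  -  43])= [ - 92, - 62,-56,  -  53,-43 , - 37, - 13,-19/15,3/4 , 31,39,39,  73]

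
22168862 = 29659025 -7490163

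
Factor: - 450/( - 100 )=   9/2= 2^ ( - 1 )*3^2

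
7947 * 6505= 51695235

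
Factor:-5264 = -2^4 * 7^1*47^1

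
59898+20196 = 80094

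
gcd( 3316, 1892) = 4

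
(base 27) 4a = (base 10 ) 118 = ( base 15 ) 7D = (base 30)3S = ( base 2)1110110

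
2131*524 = 1116644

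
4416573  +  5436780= 9853353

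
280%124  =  32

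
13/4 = 3 + 1/4=   3.25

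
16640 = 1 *16640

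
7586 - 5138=2448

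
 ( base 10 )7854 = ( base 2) 1111010101110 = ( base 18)1646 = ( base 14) 2c10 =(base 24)DF6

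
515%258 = 257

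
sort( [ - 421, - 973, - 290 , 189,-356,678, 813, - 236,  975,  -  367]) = [ - 973, - 421, - 367, - 356, - 290, - 236 , 189  ,  678,813 , 975] 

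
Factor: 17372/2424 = 43/6= 2^ ( - 1)*3^( - 1 ) * 43^1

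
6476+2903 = 9379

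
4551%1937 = 677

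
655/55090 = 131/11018 = 0.01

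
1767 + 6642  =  8409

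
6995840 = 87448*80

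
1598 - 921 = 677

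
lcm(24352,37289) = 1193248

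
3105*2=6210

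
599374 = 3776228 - 3176854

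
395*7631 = 3014245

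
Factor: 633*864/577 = 2^5  *3^4*  211^1*577^( - 1) = 546912/577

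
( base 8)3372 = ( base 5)24121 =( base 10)1786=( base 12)104a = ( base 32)1NQ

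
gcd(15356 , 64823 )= 11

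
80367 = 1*80367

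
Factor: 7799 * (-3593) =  - 11^1*709^1*3593^1=- 28021807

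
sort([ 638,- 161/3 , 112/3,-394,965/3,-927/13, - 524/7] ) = [ - 394, - 524/7, - 927/13, - 161/3,112/3, 965/3, 638 ]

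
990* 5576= 5520240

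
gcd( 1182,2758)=394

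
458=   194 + 264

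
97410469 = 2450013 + 94960456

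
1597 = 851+746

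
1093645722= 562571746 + 531073976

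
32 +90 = 122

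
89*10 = 890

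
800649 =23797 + 776852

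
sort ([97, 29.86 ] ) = [ 29.86, 97 ] 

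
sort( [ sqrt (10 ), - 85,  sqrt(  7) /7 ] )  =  [-85, sqrt (7)/7,sqrt( 10) ] 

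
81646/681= 119  +  607/681 = 119.89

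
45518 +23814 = 69332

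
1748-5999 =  - 4251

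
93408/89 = 1049 + 47/89= 1049.53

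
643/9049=643/9049 = 0.07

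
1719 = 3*573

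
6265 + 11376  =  17641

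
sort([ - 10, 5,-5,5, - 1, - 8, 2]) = [-10,  -  8,-5,-1, 2, 5 , 5]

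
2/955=2/955=0.00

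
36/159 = 12/53 = 0.23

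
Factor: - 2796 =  - 2^2*3^1*233^1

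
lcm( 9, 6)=18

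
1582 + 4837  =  6419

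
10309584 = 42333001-32023417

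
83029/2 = 41514 + 1/2 = 41514.50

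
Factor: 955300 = 2^2*5^2* 41^1*233^1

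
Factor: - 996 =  - 2^2 * 3^1 * 83^1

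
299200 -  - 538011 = 837211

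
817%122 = 85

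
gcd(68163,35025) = 3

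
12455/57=218 + 29/57 =218.51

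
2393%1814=579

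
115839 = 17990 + 97849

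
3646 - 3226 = 420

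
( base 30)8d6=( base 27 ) ab9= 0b1110110101100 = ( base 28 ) 9j8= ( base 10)7596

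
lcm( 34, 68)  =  68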